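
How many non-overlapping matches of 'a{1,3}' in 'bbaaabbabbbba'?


Pattern 'a{1,3}' matches between 1 and 3 consecutive a's (greedy).
String: 'bbaaabbabbbba'
Finding runs of a's and applying greedy matching:
  Run at pos 2: 'aaa' (length 3)
  Run at pos 7: 'a' (length 1)
  Run at pos 12: 'a' (length 1)
Matches: ['aaa', 'a', 'a']
Count: 3

3


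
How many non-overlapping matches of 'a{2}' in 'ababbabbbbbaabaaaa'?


Pattern 'a{2}' matches exactly 2 consecutive a's (greedy, non-overlapping).
String: 'ababbabbbbbaabaaaa'
Scanning for runs of a's:
  Run at pos 0: 'a' (length 1) -> 0 match(es)
  Run at pos 2: 'a' (length 1) -> 0 match(es)
  Run at pos 5: 'a' (length 1) -> 0 match(es)
  Run at pos 11: 'aa' (length 2) -> 1 match(es)
  Run at pos 14: 'aaaa' (length 4) -> 2 match(es)
Matches found: ['aa', 'aa', 'aa']
Total: 3

3


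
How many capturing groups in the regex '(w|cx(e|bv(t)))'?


To count capturing groups, count each '(' that starts a group.
Pattern: '(w|cx(e|bv(t)))'
Walking through the pattern:
  Position 0: '(' -> group #1
  Position 5: '(' -> group #2
  Position 10: '(' -> group #3
Total capturing groups: 3

3


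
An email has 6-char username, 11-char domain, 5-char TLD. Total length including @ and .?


An email address has format: username@domain.tld
Username length: 6
'@' character: 1
Domain length: 11
'.' character: 1
TLD length: 5
Total = 6 + 1 + 11 + 1 + 5 = 24

24


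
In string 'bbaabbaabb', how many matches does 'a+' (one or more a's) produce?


Pattern 'a+' matches one or more consecutive a's.
String: 'bbaabbaabb'
Scanning for runs of a:
  Match 1: 'aa' (length 2)
  Match 2: 'aa' (length 2)
Total matches: 2

2


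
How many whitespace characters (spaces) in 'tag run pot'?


\s matches whitespace characters (spaces, tabs, etc.).
Text: 'tag run pot'
This text has 3 words separated by spaces.
Number of spaces = number of words - 1 = 3 - 1 = 2

2


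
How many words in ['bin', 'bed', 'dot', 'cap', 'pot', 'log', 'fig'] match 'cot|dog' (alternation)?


Alternation 'cot|dog' matches either 'cot' or 'dog'.
Checking each word:
  'bin' -> no
  'bed' -> no
  'dot' -> no
  'cap' -> no
  'pot' -> no
  'log' -> no
  'fig' -> no
Matches: []
Count: 0

0


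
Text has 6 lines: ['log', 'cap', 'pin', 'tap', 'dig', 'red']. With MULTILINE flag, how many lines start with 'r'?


With MULTILINE flag, ^ matches the start of each line.
Lines: ['log', 'cap', 'pin', 'tap', 'dig', 'red']
Checking which lines start with 'r':
  Line 1: 'log' -> no
  Line 2: 'cap' -> no
  Line 3: 'pin' -> no
  Line 4: 'tap' -> no
  Line 5: 'dig' -> no
  Line 6: 'red' -> MATCH
Matching lines: ['red']
Count: 1

1


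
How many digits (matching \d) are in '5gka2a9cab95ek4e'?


\d matches any digit 0-9.
Scanning '5gka2a9cab95ek4e':
  pos 0: '5' -> DIGIT
  pos 4: '2' -> DIGIT
  pos 6: '9' -> DIGIT
  pos 10: '9' -> DIGIT
  pos 11: '5' -> DIGIT
  pos 14: '4' -> DIGIT
Digits found: ['5', '2', '9', '9', '5', '4']
Total: 6

6


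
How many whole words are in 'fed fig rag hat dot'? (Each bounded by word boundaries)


Word boundaries (\b) mark the start/end of each word.
Text: 'fed fig rag hat dot'
Splitting by whitespace:
  Word 1: 'fed'
  Word 2: 'fig'
  Word 3: 'rag'
  Word 4: 'hat'
  Word 5: 'dot'
Total whole words: 5

5


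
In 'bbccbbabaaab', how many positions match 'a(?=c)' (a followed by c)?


Lookahead 'a(?=c)' matches 'a' only when followed by 'c'.
String: 'bbccbbabaaab'
Checking each position where char is 'a':
  pos 6: 'a' -> no (next='b')
  pos 8: 'a' -> no (next='a')
  pos 9: 'a' -> no (next='a')
  pos 10: 'a' -> no (next='b')
Matching positions: []
Count: 0

0


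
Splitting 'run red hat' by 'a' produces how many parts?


Splitting by 'a' breaks the string at each occurrence of the separator.
Text: 'run red hat'
Parts after split:
  Part 1: 'run red h'
  Part 2: 't'
Total parts: 2

2


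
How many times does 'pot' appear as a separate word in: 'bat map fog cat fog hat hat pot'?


Scanning each word for exact match 'pot':
  Word 1: 'bat' -> no
  Word 2: 'map' -> no
  Word 3: 'fog' -> no
  Word 4: 'cat' -> no
  Word 5: 'fog' -> no
  Word 6: 'hat' -> no
  Word 7: 'hat' -> no
  Word 8: 'pot' -> MATCH
Total matches: 1

1


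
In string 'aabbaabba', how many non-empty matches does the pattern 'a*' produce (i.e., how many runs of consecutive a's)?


Pattern 'a*' matches zero or more a's. We want non-empty runs of consecutive a's.
String: 'aabbaabba'
Walking through the string to find runs of a's:
  Run 1: positions 0-1 -> 'aa'
  Run 2: positions 4-5 -> 'aa'
  Run 3: positions 8-8 -> 'a'
Non-empty runs found: ['aa', 'aa', 'a']
Count: 3

3


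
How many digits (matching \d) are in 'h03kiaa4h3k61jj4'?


\d matches any digit 0-9.
Scanning 'h03kiaa4h3k61jj4':
  pos 1: '0' -> DIGIT
  pos 2: '3' -> DIGIT
  pos 7: '4' -> DIGIT
  pos 9: '3' -> DIGIT
  pos 11: '6' -> DIGIT
  pos 12: '1' -> DIGIT
  pos 15: '4' -> DIGIT
Digits found: ['0', '3', '4', '3', '6', '1', '4']
Total: 7

7


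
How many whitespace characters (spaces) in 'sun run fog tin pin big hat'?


\s matches whitespace characters (spaces, tabs, etc.).
Text: 'sun run fog tin pin big hat'
This text has 7 words separated by spaces.
Number of spaces = number of words - 1 = 7 - 1 = 6

6


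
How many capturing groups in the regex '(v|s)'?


To count capturing groups, count each '(' that starts a group.
Pattern: '(v|s)'
Walking through the pattern:
  Position 0: '(' -> group #1
Total capturing groups: 1

1


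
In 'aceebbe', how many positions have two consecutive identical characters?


Looking for consecutive identical characters in 'aceebbe':
  pos 0-1: 'a' vs 'c' -> different
  pos 1-2: 'c' vs 'e' -> different
  pos 2-3: 'e' vs 'e' -> MATCH ('ee')
  pos 3-4: 'e' vs 'b' -> different
  pos 4-5: 'b' vs 'b' -> MATCH ('bb')
  pos 5-6: 'b' vs 'e' -> different
Consecutive identical pairs: ['ee', 'bb']
Count: 2

2


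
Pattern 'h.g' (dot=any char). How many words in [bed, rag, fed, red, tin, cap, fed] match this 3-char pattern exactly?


Pattern 'h.g' means: starts with 'h', any single char, ends with 'g'.
Checking each word (must be exactly 3 chars):
  'bed' (len=3): no
  'rag' (len=3): no
  'fed' (len=3): no
  'red' (len=3): no
  'tin' (len=3): no
  'cap' (len=3): no
  'fed' (len=3): no
Matching words: []
Total: 0

0


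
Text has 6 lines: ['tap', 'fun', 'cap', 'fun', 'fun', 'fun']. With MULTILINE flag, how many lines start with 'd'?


With MULTILINE flag, ^ matches the start of each line.
Lines: ['tap', 'fun', 'cap', 'fun', 'fun', 'fun']
Checking which lines start with 'd':
  Line 1: 'tap' -> no
  Line 2: 'fun' -> no
  Line 3: 'cap' -> no
  Line 4: 'fun' -> no
  Line 5: 'fun' -> no
  Line 6: 'fun' -> no
Matching lines: []
Count: 0

0


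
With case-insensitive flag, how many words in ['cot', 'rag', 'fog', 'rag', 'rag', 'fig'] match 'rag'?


Case-insensitive matching: compare each word's lowercase form to 'rag'.
  'cot' -> lower='cot' -> no
  'rag' -> lower='rag' -> MATCH
  'fog' -> lower='fog' -> no
  'rag' -> lower='rag' -> MATCH
  'rag' -> lower='rag' -> MATCH
  'fig' -> lower='fig' -> no
Matches: ['rag', 'rag', 'rag']
Count: 3

3


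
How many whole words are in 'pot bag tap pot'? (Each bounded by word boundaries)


Word boundaries (\b) mark the start/end of each word.
Text: 'pot bag tap pot'
Splitting by whitespace:
  Word 1: 'pot'
  Word 2: 'bag'
  Word 3: 'tap'
  Word 4: 'pot'
Total whole words: 4

4


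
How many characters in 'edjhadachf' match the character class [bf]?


Character class [bf] matches any of: {b, f}
Scanning string 'edjhadachf' character by character:
  pos 0: 'e' -> no
  pos 1: 'd' -> no
  pos 2: 'j' -> no
  pos 3: 'h' -> no
  pos 4: 'a' -> no
  pos 5: 'd' -> no
  pos 6: 'a' -> no
  pos 7: 'c' -> no
  pos 8: 'h' -> no
  pos 9: 'f' -> MATCH
Total matches: 1

1


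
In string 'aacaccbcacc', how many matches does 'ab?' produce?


Pattern 'ab?' matches 'a' optionally followed by 'b'.
String: 'aacaccbcacc'
Scanning left to right for 'a' then checking next char:
  Match 1: 'a' (a not followed by b)
  Match 2: 'a' (a not followed by b)
  Match 3: 'a' (a not followed by b)
  Match 4: 'a' (a not followed by b)
Total matches: 4

4


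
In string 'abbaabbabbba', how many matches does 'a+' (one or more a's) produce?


Pattern 'a+' matches one or more consecutive a's.
String: 'abbaabbabbba'
Scanning for runs of a:
  Match 1: 'a' (length 1)
  Match 2: 'aa' (length 2)
  Match 3: 'a' (length 1)
  Match 4: 'a' (length 1)
Total matches: 4

4


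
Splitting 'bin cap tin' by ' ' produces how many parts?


Splitting by ' ' breaks the string at each occurrence of the separator.
Text: 'bin cap tin'
Parts after split:
  Part 1: 'bin'
  Part 2: 'cap'
  Part 3: 'tin'
Total parts: 3

3


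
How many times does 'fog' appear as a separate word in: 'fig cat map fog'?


Scanning each word for exact match 'fog':
  Word 1: 'fig' -> no
  Word 2: 'cat' -> no
  Word 3: 'map' -> no
  Word 4: 'fog' -> MATCH
Total matches: 1

1


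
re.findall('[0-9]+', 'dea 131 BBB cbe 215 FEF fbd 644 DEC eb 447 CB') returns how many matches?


Pattern '[0-9]+' finds one or more digits.
Text: 'dea 131 BBB cbe 215 FEF fbd 644 DEC eb 447 CB'
Scanning for matches:
  Match 1: '131'
  Match 2: '215'
  Match 3: '644'
  Match 4: '447'
Total matches: 4

4


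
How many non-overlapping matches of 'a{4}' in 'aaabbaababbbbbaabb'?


Pattern 'a{4}' matches exactly 4 consecutive a's (greedy, non-overlapping).
String: 'aaabbaababbbbbaabb'
Scanning for runs of a's:
  Run at pos 0: 'aaa' (length 3) -> 0 match(es)
  Run at pos 5: 'aa' (length 2) -> 0 match(es)
  Run at pos 8: 'a' (length 1) -> 0 match(es)
  Run at pos 14: 'aa' (length 2) -> 0 match(es)
Matches found: []
Total: 0

0


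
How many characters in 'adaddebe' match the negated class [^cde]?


Negated class [^cde] matches any char NOT in {c, d, e}
Scanning 'adaddebe':
  pos 0: 'a' -> MATCH
  pos 1: 'd' -> no (excluded)
  pos 2: 'a' -> MATCH
  pos 3: 'd' -> no (excluded)
  pos 4: 'd' -> no (excluded)
  pos 5: 'e' -> no (excluded)
  pos 6: 'b' -> MATCH
  pos 7: 'e' -> no (excluded)
Total matches: 3

3


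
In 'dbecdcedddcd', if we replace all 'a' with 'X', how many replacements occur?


re.sub('a', 'X', text) replaces every occurrence of 'a' with 'X'.
Text: 'dbecdcedddcd'
Scanning for 'a':
Total replacements: 0

0


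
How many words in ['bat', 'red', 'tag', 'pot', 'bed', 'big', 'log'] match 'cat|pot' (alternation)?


Alternation 'cat|pot' matches either 'cat' or 'pot'.
Checking each word:
  'bat' -> no
  'red' -> no
  'tag' -> no
  'pot' -> MATCH
  'bed' -> no
  'big' -> no
  'log' -> no
Matches: ['pot']
Count: 1

1


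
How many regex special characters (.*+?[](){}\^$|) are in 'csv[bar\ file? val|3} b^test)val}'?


Regex special characters are: . * + ? [ ] ( ) { } \ ^ $ |
Scanning 'csv[bar\ file? val|3} b^test)val}':
  pos 3: '[' -> SPECIAL
  pos 7: '\' -> SPECIAL
  pos 13: '?' -> SPECIAL
  pos 18: '|' -> SPECIAL
  pos 20: '}' -> SPECIAL
  pos 23: '^' -> SPECIAL
  pos 28: ')' -> SPECIAL
  pos 32: '}' -> SPECIAL
Special chars found: ['[', '\\', '?', '|', '}', '^', ')', '}']
Total: 8

8


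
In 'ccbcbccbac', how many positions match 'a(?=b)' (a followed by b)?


Lookahead 'a(?=b)' matches 'a' only when followed by 'b'.
String: 'ccbcbccbac'
Checking each position where char is 'a':
  pos 8: 'a' -> no (next='c')
Matching positions: []
Count: 0

0


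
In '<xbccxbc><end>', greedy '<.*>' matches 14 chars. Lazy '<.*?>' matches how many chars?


Greedy '<.*>' tries to match as MUCH as possible.
Lazy '<.*?>' tries to match as LITTLE as possible.

String: '<xbccxbc><end>'
Greedy '<.*>' starts at first '<' and extends to the LAST '>': '<xbccxbc><end>' (14 chars)
Lazy '<.*?>' starts at first '<' and stops at the FIRST '>': '<xbccxbc>' (9 chars)

9


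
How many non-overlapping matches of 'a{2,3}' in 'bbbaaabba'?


Pattern 'a{2,3}' matches between 2 and 3 consecutive a's (greedy).
String: 'bbbaaabba'
Finding runs of a's and applying greedy matching:
  Run at pos 3: 'aaa' (length 3)
  Run at pos 8: 'a' (length 1)
Matches: ['aaa']
Count: 1

1


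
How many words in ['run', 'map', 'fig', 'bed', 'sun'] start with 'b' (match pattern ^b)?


Pattern ^b anchors to start of word. Check which words begin with 'b':
  'run' -> no
  'map' -> no
  'fig' -> no
  'bed' -> MATCH (starts with 'b')
  'sun' -> no
Matching words: ['bed']
Count: 1

1


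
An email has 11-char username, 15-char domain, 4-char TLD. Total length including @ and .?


An email address has format: username@domain.tld
Username length: 11
'@' character: 1
Domain length: 15
'.' character: 1
TLD length: 4
Total = 11 + 1 + 15 + 1 + 4 = 32

32


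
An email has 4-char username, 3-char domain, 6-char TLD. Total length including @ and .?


An email address has format: username@domain.tld
Username length: 4
'@' character: 1
Domain length: 3
'.' character: 1
TLD length: 6
Total = 4 + 1 + 3 + 1 + 6 = 15

15


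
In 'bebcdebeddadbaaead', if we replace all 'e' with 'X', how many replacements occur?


re.sub('e', 'X', text) replaces every occurrence of 'e' with 'X'.
Text: 'bebcdebeddadbaaead'
Scanning for 'e':
  pos 1: 'e' -> replacement #1
  pos 5: 'e' -> replacement #2
  pos 7: 'e' -> replacement #3
  pos 15: 'e' -> replacement #4
Total replacements: 4

4


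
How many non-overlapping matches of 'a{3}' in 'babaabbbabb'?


Pattern 'a{3}' matches exactly 3 consecutive a's (greedy, non-overlapping).
String: 'babaabbbabb'
Scanning for runs of a's:
  Run at pos 1: 'a' (length 1) -> 0 match(es)
  Run at pos 3: 'aa' (length 2) -> 0 match(es)
  Run at pos 8: 'a' (length 1) -> 0 match(es)
Matches found: []
Total: 0

0


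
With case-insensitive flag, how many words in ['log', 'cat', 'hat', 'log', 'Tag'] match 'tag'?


Case-insensitive matching: compare each word's lowercase form to 'tag'.
  'log' -> lower='log' -> no
  'cat' -> lower='cat' -> no
  'hat' -> lower='hat' -> no
  'log' -> lower='log' -> no
  'Tag' -> lower='tag' -> MATCH
Matches: ['Tag']
Count: 1

1


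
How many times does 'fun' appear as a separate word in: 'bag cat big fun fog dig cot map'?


Scanning each word for exact match 'fun':
  Word 1: 'bag' -> no
  Word 2: 'cat' -> no
  Word 3: 'big' -> no
  Word 4: 'fun' -> MATCH
  Word 5: 'fog' -> no
  Word 6: 'dig' -> no
  Word 7: 'cot' -> no
  Word 8: 'map' -> no
Total matches: 1

1


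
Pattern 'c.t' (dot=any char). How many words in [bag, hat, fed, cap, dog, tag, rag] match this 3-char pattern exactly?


Pattern 'c.t' means: starts with 'c', any single char, ends with 't'.
Checking each word (must be exactly 3 chars):
  'bag' (len=3): no
  'hat' (len=3): no
  'fed' (len=3): no
  'cap' (len=3): no
  'dog' (len=3): no
  'tag' (len=3): no
  'rag' (len=3): no
Matching words: []
Total: 0

0


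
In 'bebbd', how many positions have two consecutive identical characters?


Looking for consecutive identical characters in 'bebbd':
  pos 0-1: 'b' vs 'e' -> different
  pos 1-2: 'e' vs 'b' -> different
  pos 2-3: 'b' vs 'b' -> MATCH ('bb')
  pos 3-4: 'b' vs 'd' -> different
Consecutive identical pairs: ['bb']
Count: 1

1


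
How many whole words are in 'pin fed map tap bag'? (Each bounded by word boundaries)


Word boundaries (\b) mark the start/end of each word.
Text: 'pin fed map tap bag'
Splitting by whitespace:
  Word 1: 'pin'
  Word 2: 'fed'
  Word 3: 'map'
  Word 4: 'tap'
  Word 5: 'bag'
Total whole words: 5

5


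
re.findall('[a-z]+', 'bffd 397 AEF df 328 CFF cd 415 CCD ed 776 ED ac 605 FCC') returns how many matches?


Pattern '[a-z]+' finds one or more lowercase letters.
Text: 'bffd 397 AEF df 328 CFF cd 415 CCD ed 776 ED ac 605 FCC'
Scanning for matches:
  Match 1: 'bffd'
  Match 2: 'df'
  Match 3: 'cd'
  Match 4: 'ed'
  Match 5: 'ac'
Total matches: 5

5


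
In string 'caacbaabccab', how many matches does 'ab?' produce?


Pattern 'ab?' matches 'a' optionally followed by 'b'.
String: 'caacbaabccab'
Scanning left to right for 'a' then checking next char:
  Match 1: 'a' (a not followed by b)
  Match 2: 'a' (a not followed by b)
  Match 3: 'a' (a not followed by b)
  Match 4: 'ab' (a followed by b)
  Match 5: 'ab' (a followed by b)
Total matches: 5

5


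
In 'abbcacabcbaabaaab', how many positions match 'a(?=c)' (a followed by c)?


Lookahead 'a(?=c)' matches 'a' only when followed by 'c'.
String: 'abbcacabcbaabaaab'
Checking each position where char is 'a':
  pos 0: 'a' -> no (next='b')
  pos 4: 'a' -> MATCH (next='c')
  pos 6: 'a' -> no (next='b')
  pos 10: 'a' -> no (next='a')
  pos 11: 'a' -> no (next='b')
  pos 13: 'a' -> no (next='a')
  pos 14: 'a' -> no (next='a')
  pos 15: 'a' -> no (next='b')
Matching positions: [4]
Count: 1

1


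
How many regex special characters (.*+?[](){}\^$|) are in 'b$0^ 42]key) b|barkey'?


Regex special characters are: . * + ? [ ] ( ) { } \ ^ $ |
Scanning 'b$0^ 42]key) b|barkey':
  pos 1: '$' -> SPECIAL
  pos 3: '^' -> SPECIAL
  pos 7: ']' -> SPECIAL
  pos 11: ')' -> SPECIAL
  pos 14: '|' -> SPECIAL
Special chars found: ['$', '^', ']', ')', '|']
Total: 5

5


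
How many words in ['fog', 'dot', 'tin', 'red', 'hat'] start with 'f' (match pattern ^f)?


Pattern ^f anchors to start of word. Check which words begin with 'f':
  'fog' -> MATCH (starts with 'f')
  'dot' -> no
  'tin' -> no
  'red' -> no
  'hat' -> no
Matching words: ['fog']
Count: 1

1


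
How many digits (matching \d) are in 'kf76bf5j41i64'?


\d matches any digit 0-9.
Scanning 'kf76bf5j41i64':
  pos 2: '7' -> DIGIT
  pos 3: '6' -> DIGIT
  pos 6: '5' -> DIGIT
  pos 8: '4' -> DIGIT
  pos 9: '1' -> DIGIT
  pos 11: '6' -> DIGIT
  pos 12: '4' -> DIGIT
Digits found: ['7', '6', '5', '4', '1', '6', '4']
Total: 7

7


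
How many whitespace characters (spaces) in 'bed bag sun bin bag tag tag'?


\s matches whitespace characters (spaces, tabs, etc.).
Text: 'bed bag sun bin bag tag tag'
This text has 7 words separated by spaces.
Number of spaces = number of words - 1 = 7 - 1 = 6

6


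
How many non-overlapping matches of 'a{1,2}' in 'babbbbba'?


Pattern 'a{1,2}' matches between 1 and 2 consecutive a's (greedy).
String: 'babbbbba'
Finding runs of a's and applying greedy matching:
  Run at pos 1: 'a' (length 1)
  Run at pos 7: 'a' (length 1)
Matches: ['a', 'a']
Count: 2

2


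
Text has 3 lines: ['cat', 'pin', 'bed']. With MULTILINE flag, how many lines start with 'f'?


With MULTILINE flag, ^ matches the start of each line.
Lines: ['cat', 'pin', 'bed']
Checking which lines start with 'f':
  Line 1: 'cat' -> no
  Line 2: 'pin' -> no
  Line 3: 'bed' -> no
Matching lines: []
Count: 0

0


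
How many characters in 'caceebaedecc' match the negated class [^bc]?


Negated class [^bc] matches any char NOT in {b, c}
Scanning 'caceebaedecc':
  pos 0: 'c' -> no (excluded)
  pos 1: 'a' -> MATCH
  pos 2: 'c' -> no (excluded)
  pos 3: 'e' -> MATCH
  pos 4: 'e' -> MATCH
  pos 5: 'b' -> no (excluded)
  pos 6: 'a' -> MATCH
  pos 7: 'e' -> MATCH
  pos 8: 'd' -> MATCH
  pos 9: 'e' -> MATCH
  pos 10: 'c' -> no (excluded)
  pos 11: 'c' -> no (excluded)
Total matches: 7

7


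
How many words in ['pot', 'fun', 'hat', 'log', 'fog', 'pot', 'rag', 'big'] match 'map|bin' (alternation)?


Alternation 'map|bin' matches either 'map' or 'bin'.
Checking each word:
  'pot' -> no
  'fun' -> no
  'hat' -> no
  'log' -> no
  'fog' -> no
  'pot' -> no
  'rag' -> no
  'big' -> no
Matches: []
Count: 0

0


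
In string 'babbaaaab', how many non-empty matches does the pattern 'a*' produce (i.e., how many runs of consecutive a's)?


Pattern 'a*' matches zero or more a's. We want non-empty runs of consecutive a's.
String: 'babbaaaab'
Walking through the string to find runs of a's:
  Run 1: positions 1-1 -> 'a'
  Run 2: positions 4-7 -> 'aaaa'
Non-empty runs found: ['a', 'aaaa']
Count: 2

2


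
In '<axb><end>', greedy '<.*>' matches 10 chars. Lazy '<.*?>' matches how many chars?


Greedy '<.*>' tries to match as MUCH as possible.
Lazy '<.*?>' tries to match as LITTLE as possible.

String: '<axb><end>'
Greedy '<.*>' starts at first '<' and extends to the LAST '>': '<axb><end>' (10 chars)
Lazy '<.*?>' starts at first '<' and stops at the FIRST '>': '<axb>' (5 chars)

5


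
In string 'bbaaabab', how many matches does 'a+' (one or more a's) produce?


Pattern 'a+' matches one or more consecutive a's.
String: 'bbaaabab'
Scanning for runs of a:
  Match 1: 'aaa' (length 3)
  Match 2: 'a' (length 1)
Total matches: 2

2


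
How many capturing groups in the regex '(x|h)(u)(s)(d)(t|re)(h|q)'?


To count capturing groups, count each '(' that starts a group.
Pattern: '(x|h)(u)(s)(d)(t|re)(h|q)'
Walking through the pattern:
  Position 0: '(' -> group #1
  Position 5: '(' -> group #2
  Position 8: '(' -> group #3
  Position 11: '(' -> group #4
  Position 14: '(' -> group #5
  Position 20: '(' -> group #6
Total capturing groups: 6

6


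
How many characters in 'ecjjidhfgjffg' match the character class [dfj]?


Character class [dfj] matches any of: {d, f, j}
Scanning string 'ecjjidhfgjffg' character by character:
  pos 0: 'e' -> no
  pos 1: 'c' -> no
  pos 2: 'j' -> MATCH
  pos 3: 'j' -> MATCH
  pos 4: 'i' -> no
  pos 5: 'd' -> MATCH
  pos 6: 'h' -> no
  pos 7: 'f' -> MATCH
  pos 8: 'g' -> no
  pos 9: 'j' -> MATCH
  pos 10: 'f' -> MATCH
  pos 11: 'f' -> MATCH
  pos 12: 'g' -> no
Total matches: 7

7


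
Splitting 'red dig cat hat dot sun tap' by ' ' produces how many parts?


Splitting by ' ' breaks the string at each occurrence of the separator.
Text: 'red dig cat hat dot sun tap'
Parts after split:
  Part 1: 'red'
  Part 2: 'dig'
  Part 3: 'cat'
  Part 4: 'hat'
  Part 5: 'dot'
  Part 6: 'sun'
  Part 7: 'tap'
Total parts: 7

7


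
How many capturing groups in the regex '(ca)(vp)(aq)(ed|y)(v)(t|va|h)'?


To count capturing groups, count each '(' that starts a group.
Pattern: '(ca)(vp)(aq)(ed|y)(v)(t|va|h)'
Walking through the pattern:
  Position 0: '(' -> group #1
  Position 4: '(' -> group #2
  Position 8: '(' -> group #3
  Position 12: '(' -> group #4
  Position 18: '(' -> group #5
  Position 21: '(' -> group #6
Total capturing groups: 6

6


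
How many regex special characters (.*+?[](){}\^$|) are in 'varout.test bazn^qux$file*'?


Regex special characters are: . * + ? [ ] ( ) { } \ ^ $ |
Scanning 'varout.test bazn^qux$file*':
  pos 6: '.' -> SPECIAL
  pos 16: '^' -> SPECIAL
  pos 20: '$' -> SPECIAL
  pos 25: '*' -> SPECIAL
Special chars found: ['.', '^', '$', '*']
Total: 4

4


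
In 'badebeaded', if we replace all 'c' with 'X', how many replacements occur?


re.sub('c', 'X', text) replaces every occurrence of 'c' with 'X'.
Text: 'badebeaded'
Scanning for 'c':
Total replacements: 0

0


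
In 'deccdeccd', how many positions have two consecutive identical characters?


Looking for consecutive identical characters in 'deccdeccd':
  pos 0-1: 'd' vs 'e' -> different
  pos 1-2: 'e' vs 'c' -> different
  pos 2-3: 'c' vs 'c' -> MATCH ('cc')
  pos 3-4: 'c' vs 'd' -> different
  pos 4-5: 'd' vs 'e' -> different
  pos 5-6: 'e' vs 'c' -> different
  pos 6-7: 'c' vs 'c' -> MATCH ('cc')
  pos 7-8: 'c' vs 'd' -> different
Consecutive identical pairs: ['cc', 'cc']
Count: 2

2


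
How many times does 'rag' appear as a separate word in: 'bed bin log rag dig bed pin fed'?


Scanning each word for exact match 'rag':
  Word 1: 'bed' -> no
  Word 2: 'bin' -> no
  Word 3: 'log' -> no
  Word 4: 'rag' -> MATCH
  Word 5: 'dig' -> no
  Word 6: 'bed' -> no
  Word 7: 'pin' -> no
  Word 8: 'fed' -> no
Total matches: 1

1


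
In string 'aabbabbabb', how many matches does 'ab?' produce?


Pattern 'ab?' matches 'a' optionally followed by 'b'.
String: 'aabbabbabb'
Scanning left to right for 'a' then checking next char:
  Match 1: 'a' (a not followed by b)
  Match 2: 'ab' (a followed by b)
  Match 3: 'ab' (a followed by b)
  Match 4: 'ab' (a followed by b)
Total matches: 4

4


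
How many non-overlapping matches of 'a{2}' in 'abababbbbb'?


Pattern 'a{2}' matches exactly 2 consecutive a's (greedy, non-overlapping).
String: 'abababbbbb'
Scanning for runs of a's:
  Run at pos 0: 'a' (length 1) -> 0 match(es)
  Run at pos 2: 'a' (length 1) -> 0 match(es)
  Run at pos 4: 'a' (length 1) -> 0 match(es)
Matches found: []
Total: 0

0


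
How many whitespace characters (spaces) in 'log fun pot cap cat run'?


\s matches whitespace characters (spaces, tabs, etc.).
Text: 'log fun pot cap cat run'
This text has 6 words separated by spaces.
Number of spaces = number of words - 1 = 6 - 1 = 5

5


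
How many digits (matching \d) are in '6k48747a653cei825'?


\d matches any digit 0-9.
Scanning '6k48747a653cei825':
  pos 0: '6' -> DIGIT
  pos 2: '4' -> DIGIT
  pos 3: '8' -> DIGIT
  pos 4: '7' -> DIGIT
  pos 5: '4' -> DIGIT
  pos 6: '7' -> DIGIT
  pos 8: '6' -> DIGIT
  pos 9: '5' -> DIGIT
  pos 10: '3' -> DIGIT
  pos 14: '8' -> DIGIT
  pos 15: '2' -> DIGIT
  pos 16: '5' -> DIGIT
Digits found: ['6', '4', '8', '7', '4', '7', '6', '5', '3', '8', '2', '5']
Total: 12

12


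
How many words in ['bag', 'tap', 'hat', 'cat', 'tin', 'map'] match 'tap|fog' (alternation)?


Alternation 'tap|fog' matches either 'tap' or 'fog'.
Checking each word:
  'bag' -> no
  'tap' -> MATCH
  'hat' -> no
  'cat' -> no
  'tin' -> no
  'map' -> no
Matches: ['tap']
Count: 1

1


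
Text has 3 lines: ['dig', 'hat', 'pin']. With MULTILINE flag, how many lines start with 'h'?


With MULTILINE flag, ^ matches the start of each line.
Lines: ['dig', 'hat', 'pin']
Checking which lines start with 'h':
  Line 1: 'dig' -> no
  Line 2: 'hat' -> MATCH
  Line 3: 'pin' -> no
Matching lines: ['hat']
Count: 1

1


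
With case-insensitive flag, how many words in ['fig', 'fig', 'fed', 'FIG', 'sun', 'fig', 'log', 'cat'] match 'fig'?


Case-insensitive matching: compare each word's lowercase form to 'fig'.
  'fig' -> lower='fig' -> MATCH
  'fig' -> lower='fig' -> MATCH
  'fed' -> lower='fed' -> no
  'FIG' -> lower='fig' -> MATCH
  'sun' -> lower='sun' -> no
  'fig' -> lower='fig' -> MATCH
  'log' -> lower='log' -> no
  'cat' -> lower='cat' -> no
Matches: ['fig', 'fig', 'FIG', 'fig']
Count: 4

4


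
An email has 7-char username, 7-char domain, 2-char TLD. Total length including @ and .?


An email address has format: username@domain.tld
Username length: 7
'@' character: 1
Domain length: 7
'.' character: 1
TLD length: 2
Total = 7 + 1 + 7 + 1 + 2 = 18

18


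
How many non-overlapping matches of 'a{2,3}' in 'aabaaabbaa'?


Pattern 'a{2,3}' matches between 2 and 3 consecutive a's (greedy).
String: 'aabaaabbaa'
Finding runs of a's and applying greedy matching:
  Run at pos 0: 'aa' (length 2)
  Run at pos 3: 'aaa' (length 3)
  Run at pos 8: 'aa' (length 2)
Matches: ['aa', 'aaa', 'aa']
Count: 3

3


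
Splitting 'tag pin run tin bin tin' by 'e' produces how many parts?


Splitting by 'e' breaks the string at each occurrence of the separator.
Text: 'tag pin run tin bin tin'
Parts after split:
  Part 1: 'tag pin run tin bin tin'
Total parts: 1

1


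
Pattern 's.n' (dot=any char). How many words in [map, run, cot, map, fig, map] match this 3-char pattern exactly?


Pattern 's.n' means: starts with 's', any single char, ends with 'n'.
Checking each word (must be exactly 3 chars):
  'map' (len=3): no
  'run' (len=3): no
  'cot' (len=3): no
  'map' (len=3): no
  'fig' (len=3): no
  'map' (len=3): no
Matching words: []
Total: 0

0


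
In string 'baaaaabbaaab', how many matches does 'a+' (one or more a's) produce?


Pattern 'a+' matches one or more consecutive a's.
String: 'baaaaabbaaab'
Scanning for runs of a:
  Match 1: 'aaaaa' (length 5)
  Match 2: 'aaa' (length 3)
Total matches: 2

2


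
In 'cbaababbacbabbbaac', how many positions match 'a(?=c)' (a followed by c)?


Lookahead 'a(?=c)' matches 'a' only when followed by 'c'.
String: 'cbaababbacbabbbaac'
Checking each position where char is 'a':
  pos 2: 'a' -> no (next='a')
  pos 3: 'a' -> no (next='b')
  pos 5: 'a' -> no (next='b')
  pos 8: 'a' -> MATCH (next='c')
  pos 11: 'a' -> no (next='b')
  pos 15: 'a' -> no (next='a')
  pos 16: 'a' -> MATCH (next='c')
Matching positions: [8, 16]
Count: 2

2


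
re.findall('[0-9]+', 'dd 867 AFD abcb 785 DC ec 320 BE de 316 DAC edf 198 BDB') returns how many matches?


Pattern '[0-9]+' finds one or more digits.
Text: 'dd 867 AFD abcb 785 DC ec 320 BE de 316 DAC edf 198 BDB'
Scanning for matches:
  Match 1: '867'
  Match 2: '785'
  Match 3: '320'
  Match 4: '316'
  Match 5: '198'
Total matches: 5

5


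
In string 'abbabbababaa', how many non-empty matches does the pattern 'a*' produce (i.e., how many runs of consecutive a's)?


Pattern 'a*' matches zero or more a's. We want non-empty runs of consecutive a's.
String: 'abbabbababaa'
Walking through the string to find runs of a's:
  Run 1: positions 0-0 -> 'a'
  Run 2: positions 3-3 -> 'a'
  Run 3: positions 6-6 -> 'a'
  Run 4: positions 8-8 -> 'a'
  Run 5: positions 10-11 -> 'aa'
Non-empty runs found: ['a', 'a', 'a', 'a', 'aa']
Count: 5

5


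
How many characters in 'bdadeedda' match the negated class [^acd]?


Negated class [^acd] matches any char NOT in {a, c, d}
Scanning 'bdadeedda':
  pos 0: 'b' -> MATCH
  pos 1: 'd' -> no (excluded)
  pos 2: 'a' -> no (excluded)
  pos 3: 'd' -> no (excluded)
  pos 4: 'e' -> MATCH
  pos 5: 'e' -> MATCH
  pos 6: 'd' -> no (excluded)
  pos 7: 'd' -> no (excluded)
  pos 8: 'a' -> no (excluded)
Total matches: 3

3


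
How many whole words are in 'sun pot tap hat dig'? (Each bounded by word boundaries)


Word boundaries (\b) mark the start/end of each word.
Text: 'sun pot tap hat dig'
Splitting by whitespace:
  Word 1: 'sun'
  Word 2: 'pot'
  Word 3: 'tap'
  Word 4: 'hat'
  Word 5: 'dig'
Total whole words: 5

5


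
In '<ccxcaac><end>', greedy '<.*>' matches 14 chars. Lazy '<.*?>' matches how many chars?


Greedy '<.*>' tries to match as MUCH as possible.
Lazy '<.*?>' tries to match as LITTLE as possible.

String: '<ccxcaac><end>'
Greedy '<.*>' starts at first '<' and extends to the LAST '>': '<ccxcaac><end>' (14 chars)
Lazy '<.*?>' starts at first '<' and stops at the FIRST '>': '<ccxcaac>' (9 chars)

9


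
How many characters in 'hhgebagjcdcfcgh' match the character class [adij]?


Character class [adij] matches any of: {a, d, i, j}
Scanning string 'hhgebagjcdcfcgh' character by character:
  pos 0: 'h' -> no
  pos 1: 'h' -> no
  pos 2: 'g' -> no
  pos 3: 'e' -> no
  pos 4: 'b' -> no
  pos 5: 'a' -> MATCH
  pos 6: 'g' -> no
  pos 7: 'j' -> MATCH
  pos 8: 'c' -> no
  pos 9: 'd' -> MATCH
  pos 10: 'c' -> no
  pos 11: 'f' -> no
  pos 12: 'c' -> no
  pos 13: 'g' -> no
  pos 14: 'h' -> no
Total matches: 3

3


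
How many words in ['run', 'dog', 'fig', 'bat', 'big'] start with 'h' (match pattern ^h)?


Pattern ^h anchors to start of word. Check which words begin with 'h':
  'run' -> no
  'dog' -> no
  'fig' -> no
  'bat' -> no
  'big' -> no
Matching words: []
Count: 0

0


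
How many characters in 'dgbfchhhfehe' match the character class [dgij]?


Character class [dgij] matches any of: {d, g, i, j}
Scanning string 'dgbfchhhfehe' character by character:
  pos 0: 'd' -> MATCH
  pos 1: 'g' -> MATCH
  pos 2: 'b' -> no
  pos 3: 'f' -> no
  pos 4: 'c' -> no
  pos 5: 'h' -> no
  pos 6: 'h' -> no
  pos 7: 'h' -> no
  pos 8: 'f' -> no
  pos 9: 'e' -> no
  pos 10: 'h' -> no
  pos 11: 'e' -> no
Total matches: 2

2


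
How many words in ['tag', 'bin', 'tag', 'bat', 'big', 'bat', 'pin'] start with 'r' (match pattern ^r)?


Pattern ^r anchors to start of word. Check which words begin with 'r':
  'tag' -> no
  'bin' -> no
  'tag' -> no
  'bat' -> no
  'big' -> no
  'bat' -> no
  'pin' -> no
Matching words: []
Count: 0

0


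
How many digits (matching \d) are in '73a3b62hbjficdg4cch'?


\d matches any digit 0-9.
Scanning '73a3b62hbjficdg4cch':
  pos 0: '7' -> DIGIT
  pos 1: '3' -> DIGIT
  pos 3: '3' -> DIGIT
  pos 5: '6' -> DIGIT
  pos 6: '2' -> DIGIT
  pos 15: '4' -> DIGIT
Digits found: ['7', '3', '3', '6', '2', '4']
Total: 6

6


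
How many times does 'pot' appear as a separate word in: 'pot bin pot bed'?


Scanning each word for exact match 'pot':
  Word 1: 'pot' -> MATCH
  Word 2: 'bin' -> no
  Word 3: 'pot' -> MATCH
  Word 4: 'bed' -> no
Total matches: 2

2


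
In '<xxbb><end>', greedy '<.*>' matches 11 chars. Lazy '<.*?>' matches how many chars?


Greedy '<.*>' tries to match as MUCH as possible.
Lazy '<.*?>' tries to match as LITTLE as possible.

String: '<xxbb><end>'
Greedy '<.*>' starts at first '<' and extends to the LAST '>': '<xxbb><end>' (11 chars)
Lazy '<.*?>' starts at first '<' and stops at the FIRST '>': '<xxbb>' (6 chars)

6


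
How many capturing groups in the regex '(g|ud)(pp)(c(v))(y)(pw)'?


To count capturing groups, count each '(' that starts a group.
Pattern: '(g|ud)(pp)(c(v))(y)(pw)'
Walking through the pattern:
  Position 0: '(' -> group #1
  Position 6: '(' -> group #2
  Position 10: '(' -> group #3
  Position 12: '(' -> group #4
  Position 16: '(' -> group #5
  Position 19: '(' -> group #6
Total capturing groups: 6

6


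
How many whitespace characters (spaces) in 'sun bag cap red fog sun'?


\s matches whitespace characters (spaces, tabs, etc.).
Text: 'sun bag cap red fog sun'
This text has 6 words separated by spaces.
Number of spaces = number of words - 1 = 6 - 1 = 5

5


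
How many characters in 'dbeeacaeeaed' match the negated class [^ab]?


Negated class [^ab] matches any char NOT in {a, b}
Scanning 'dbeeacaeeaed':
  pos 0: 'd' -> MATCH
  pos 1: 'b' -> no (excluded)
  pos 2: 'e' -> MATCH
  pos 3: 'e' -> MATCH
  pos 4: 'a' -> no (excluded)
  pos 5: 'c' -> MATCH
  pos 6: 'a' -> no (excluded)
  pos 7: 'e' -> MATCH
  pos 8: 'e' -> MATCH
  pos 9: 'a' -> no (excluded)
  pos 10: 'e' -> MATCH
  pos 11: 'd' -> MATCH
Total matches: 8

8


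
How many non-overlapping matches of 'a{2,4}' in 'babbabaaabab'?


Pattern 'a{2,4}' matches between 2 and 4 consecutive a's (greedy).
String: 'babbabaaabab'
Finding runs of a's and applying greedy matching:
  Run at pos 1: 'a' (length 1)
  Run at pos 4: 'a' (length 1)
  Run at pos 6: 'aaa' (length 3)
  Run at pos 10: 'a' (length 1)
Matches: ['aaa']
Count: 1

1


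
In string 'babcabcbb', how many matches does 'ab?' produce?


Pattern 'ab?' matches 'a' optionally followed by 'b'.
String: 'babcabcbb'
Scanning left to right for 'a' then checking next char:
  Match 1: 'ab' (a followed by b)
  Match 2: 'ab' (a followed by b)
Total matches: 2

2


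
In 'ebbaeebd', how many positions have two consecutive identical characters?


Looking for consecutive identical characters in 'ebbaeebd':
  pos 0-1: 'e' vs 'b' -> different
  pos 1-2: 'b' vs 'b' -> MATCH ('bb')
  pos 2-3: 'b' vs 'a' -> different
  pos 3-4: 'a' vs 'e' -> different
  pos 4-5: 'e' vs 'e' -> MATCH ('ee')
  pos 5-6: 'e' vs 'b' -> different
  pos 6-7: 'b' vs 'd' -> different
Consecutive identical pairs: ['bb', 'ee']
Count: 2

2


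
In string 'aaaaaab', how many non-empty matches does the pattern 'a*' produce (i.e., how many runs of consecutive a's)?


Pattern 'a*' matches zero or more a's. We want non-empty runs of consecutive a's.
String: 'aaaaaab'
Walking through the string to find runs of a's:
  Run 1: positions 0-5 -> 'aaaaaa'
Non-empty runs found: ['aaaaaa']
Count: 1

1


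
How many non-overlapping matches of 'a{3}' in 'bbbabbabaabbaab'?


Pattern 'a{3}' matches exactly 3 consecutive a's (greedy, non-overlapping).
String: 'bbbabbabaabbaab'
Scanning for runs of a's:
  Run at pos 3: 'a' (length 1) -> 0 match(es)
  Run at pos 6: 'a' (length 1) -> 0 match(es)
  Run at pos 8: 'aa' (length 2) -> 0 match(es)
  Run at pos 12: 'aa' (length 2) -> 0 match(es)
Matches found: []
Total: 0

0


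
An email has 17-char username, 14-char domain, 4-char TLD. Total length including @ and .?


An email address has format: username@domain.tld
Username length: 17
'@' character: 1
Domain length: 14
'.' character: 1
TLD length: 4
Total = 17 + 1 + 14 + 1 + 4 = 37

37


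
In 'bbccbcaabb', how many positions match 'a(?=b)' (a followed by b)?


Lookahead 'a(?=b)' matches 'a' only when followed by 'b'.
String: 'bbccbcaabb'
Checking each position where char is 'a':
  pos 6: 'a' -> no (next='a')
  pos 7: 'a' -> MATCH (next='b')
Matching positions: [7]
Count: 1

1


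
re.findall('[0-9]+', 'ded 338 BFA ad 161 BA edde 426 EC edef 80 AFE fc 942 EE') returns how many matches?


Pattern '[0-9]+' finds one or more digits.
Text: 'ded 338 BFA ad 161 BA edde 426 EC edef 80 AFE fc 942 EE'
Scanning for matches:
  Match 1: '338'
  Match 2: '161'
  Match 3: '426'
  Match 4: '80'
  Match 5: '942'
Total matches: 5

5


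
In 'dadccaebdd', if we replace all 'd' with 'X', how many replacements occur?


re.sub('d', 'X', text) replaces every occurrence of 'd' with 'X'.
Text: 'dadccaebdd'
Scanning for 'd':
  pos 0: 'd' -> replacement #1
  pos 2: 'd' -> replacement #2
  pos 8: 'd' -> replacement #3
  pos 9: 'd' -> replacement #4
Total replacements: 4

4


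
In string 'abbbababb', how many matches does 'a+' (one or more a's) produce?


Pattern 'a+' matches one or more consecutive a's.
String: 'abbbababb'
Scanning for runs of a:
  Match 1: 'a' (length 1)
  Match 2: 'a' (length 1)
  Match 3: 'a' (length 1)
Total matches: 3

3


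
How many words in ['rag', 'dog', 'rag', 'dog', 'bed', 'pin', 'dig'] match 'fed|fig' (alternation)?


Alternation 'fed|fig' matches either 'fed' or 'fig'.
Checking each word:
  'rag' -> no
  'dog' -> no
  'rag' -> no
  'dog' -> no
  'bed' -> no
  'pin' -> no
  'dig' -> no
Matches: []
Count: 0

0


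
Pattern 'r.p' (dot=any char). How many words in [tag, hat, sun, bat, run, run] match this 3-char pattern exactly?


Pattern 'r.p' means: starts with 'r', any single char, ends with 'p'.
Checking each word (must be exactly 3 chars):
  'tag' (len=3): no
  'hat' (len=3): no
  'sun' (len=3): no
  'bat' (len=3): no
  'run' (len=3): no
  'run' (len=3): no
Matching words: []
Total: 0

0


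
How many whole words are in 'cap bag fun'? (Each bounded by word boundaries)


Word boundaries (\b) mark the start/end of each word.
Text: 'cap bag fun'
Splitting by whitespace:
  Word 1: 'cap'
  Word 2: 'bag'
  Word 3: 'fun'
Total whole words: 3

3


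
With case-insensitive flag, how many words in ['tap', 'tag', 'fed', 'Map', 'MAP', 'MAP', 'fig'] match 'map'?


Case-insensitive matching: compare each word's lowercase form to 'map'.
  'tap' -> lower='tap' -> no
  'tag' -> lower='tag' -> no
  'fed' -> lower='fed' -> no
  'Map' -> lower='map' -> MATCH
  'MAP' -> lower='map' -> MATCH
  'MAP' -> lower='map' -> MATCH
  'fig' -> lower='fig' -> no
Matches: ['Map', 'MAP', 'MAP']
Count: 3

3


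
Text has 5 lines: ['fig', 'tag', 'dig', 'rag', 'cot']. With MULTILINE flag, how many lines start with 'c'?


With MULTILINE flag, ^ matches the start of each line.
Lines: ['fig', 'tag', 'dig', 'rag', 'cot']
Checking which lines start with 'c':
  Line 1: 'fig' -> no
  Line 2: 'tag' -> no
  Line 3: 'dig' -> no
  Line 4: 'rag' -> no
  Line 5: 'cot' -> MATCH
Matching lines: ['cot']
Count: 1

1


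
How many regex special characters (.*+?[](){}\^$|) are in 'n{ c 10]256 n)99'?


Regex special characters are: . * + ? [ ] ( ) { } \ ^ $ |
Scanning 'n{ c 10]256 n)99':
  pos 1: '{' -> SPECIAL
  pos 7: ']' -> SPECIAL
  pos 13: ')' -> SPECIAL
Special chars found: ['{', ']', ')']
Total: 3

3


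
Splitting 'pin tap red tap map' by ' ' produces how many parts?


Splitting by ' ' breaks the string at each occurrence of the separator.
Text: 'pin tap red tap map'
Parts after split:
  Part 1: 'pin'
  Part 2: 'tap'
  Part 3: 'red'
  Part 4: 'tap'
  Part 5: 'map'
Total parts: 5

5


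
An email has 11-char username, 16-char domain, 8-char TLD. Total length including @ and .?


An email address has format: username@domain.tld
Username length: 11
'@' character: 1
Domain length: 16
'.' character: 1
TLD length: 8
Total = 11 + 1 + 16 + 1 + 8 = 37

37


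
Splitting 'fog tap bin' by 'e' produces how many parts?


Splitting by 'e' breaks the string at each occurrence of the separator.
Text: 'fog tap bin'
Parts after split:
  Part 1: 'fog tap bin'
Total parts: 1

1
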